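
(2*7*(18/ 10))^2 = 15876/ 25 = 635.04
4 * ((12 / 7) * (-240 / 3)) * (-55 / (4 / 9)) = 475200 / 7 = 67885.71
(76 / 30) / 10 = 19 / 75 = 0.25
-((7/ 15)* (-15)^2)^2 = -11025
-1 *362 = -362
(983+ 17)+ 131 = 1131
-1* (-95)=95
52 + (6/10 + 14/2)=298/5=59.60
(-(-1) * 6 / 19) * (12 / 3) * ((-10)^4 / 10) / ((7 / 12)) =288000 / 133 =2165.41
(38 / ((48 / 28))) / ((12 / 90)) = 665 / 4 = 166.25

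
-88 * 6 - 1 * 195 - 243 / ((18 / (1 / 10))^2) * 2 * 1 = -144603 / 200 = -723.02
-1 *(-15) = 15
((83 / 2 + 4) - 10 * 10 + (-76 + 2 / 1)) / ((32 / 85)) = -21845 / 64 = -341.33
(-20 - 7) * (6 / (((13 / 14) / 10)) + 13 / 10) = -231363 / 130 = -1779.72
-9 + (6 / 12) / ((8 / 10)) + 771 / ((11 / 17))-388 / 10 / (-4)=524863 / 440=1192.87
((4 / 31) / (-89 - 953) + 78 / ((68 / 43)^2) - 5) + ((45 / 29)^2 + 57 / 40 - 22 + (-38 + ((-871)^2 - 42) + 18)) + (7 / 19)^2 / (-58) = 5374967831551278081 / 7085499340195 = 758587.02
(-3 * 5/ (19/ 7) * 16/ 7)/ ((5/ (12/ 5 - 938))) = 224544/ 95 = 2363.62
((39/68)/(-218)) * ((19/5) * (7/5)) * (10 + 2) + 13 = 1188889/92650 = 12.83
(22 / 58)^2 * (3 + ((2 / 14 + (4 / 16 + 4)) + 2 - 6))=11495 / 23548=0.49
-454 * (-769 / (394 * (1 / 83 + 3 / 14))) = 3915.04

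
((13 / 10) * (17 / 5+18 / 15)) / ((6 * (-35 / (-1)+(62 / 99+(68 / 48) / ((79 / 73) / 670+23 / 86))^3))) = 5359105221384183984 / 1287794729527150031975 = 0.00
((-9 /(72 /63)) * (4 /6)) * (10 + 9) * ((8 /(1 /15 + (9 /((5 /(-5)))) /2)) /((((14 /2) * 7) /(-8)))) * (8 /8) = -1440 /49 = -29.39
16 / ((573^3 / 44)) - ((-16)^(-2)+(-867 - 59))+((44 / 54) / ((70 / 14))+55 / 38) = 1414718170771991 / 1525127604480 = 927.61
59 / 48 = 1.23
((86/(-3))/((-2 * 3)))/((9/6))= 86/27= 3.19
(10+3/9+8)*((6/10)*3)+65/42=1451/42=34.55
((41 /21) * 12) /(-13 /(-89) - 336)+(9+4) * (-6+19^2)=965614159 /209237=4614.93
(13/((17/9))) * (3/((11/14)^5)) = 188776224/2737867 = 68.95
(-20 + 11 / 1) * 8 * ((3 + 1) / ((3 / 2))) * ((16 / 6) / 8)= -64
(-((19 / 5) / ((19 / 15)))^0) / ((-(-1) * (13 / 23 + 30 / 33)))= -253 / 373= -0.68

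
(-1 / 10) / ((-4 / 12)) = 3 / 10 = 0.30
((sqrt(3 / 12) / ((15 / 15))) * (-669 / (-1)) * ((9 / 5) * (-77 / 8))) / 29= -463617 / 2320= -199.83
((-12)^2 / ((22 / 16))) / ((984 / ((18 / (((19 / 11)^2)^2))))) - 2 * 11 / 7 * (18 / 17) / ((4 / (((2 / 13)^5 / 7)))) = 355658253622848 / 1652570604885109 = 0.22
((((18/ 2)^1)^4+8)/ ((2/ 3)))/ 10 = 985.35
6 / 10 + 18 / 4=51 / 10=5.10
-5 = -5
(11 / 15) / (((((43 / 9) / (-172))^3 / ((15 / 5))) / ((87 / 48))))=-930204 / 5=-186040.80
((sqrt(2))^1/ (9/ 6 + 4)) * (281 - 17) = 48 * sqrt(2) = 67.88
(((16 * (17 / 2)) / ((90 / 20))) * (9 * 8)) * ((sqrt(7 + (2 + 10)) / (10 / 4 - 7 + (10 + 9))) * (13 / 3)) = 56576 * sqrt(19) / 87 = 2834.59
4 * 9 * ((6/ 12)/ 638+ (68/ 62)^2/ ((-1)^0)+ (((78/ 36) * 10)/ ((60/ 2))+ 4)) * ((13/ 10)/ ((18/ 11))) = 850189379/ 5016420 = 169.48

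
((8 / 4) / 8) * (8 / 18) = 1 / 9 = 0.11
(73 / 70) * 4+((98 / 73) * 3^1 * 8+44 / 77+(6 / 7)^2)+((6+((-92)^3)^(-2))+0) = 473876135230375389 / 10844659199037440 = 43.70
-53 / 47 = -1.13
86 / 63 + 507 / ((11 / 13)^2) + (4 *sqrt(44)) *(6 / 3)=16 *sqrt(11) + 5408435 / 7623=762.56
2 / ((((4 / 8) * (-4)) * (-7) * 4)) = 1 / 28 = 0.04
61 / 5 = 12.20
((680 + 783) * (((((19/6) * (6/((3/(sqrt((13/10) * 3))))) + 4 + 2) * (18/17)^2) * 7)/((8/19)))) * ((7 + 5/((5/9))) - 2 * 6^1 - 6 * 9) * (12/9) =-332730090 * sqrt(390)/289 - 3152179800/289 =-33643849.77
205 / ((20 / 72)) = 738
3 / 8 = 0.38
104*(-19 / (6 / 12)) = -3952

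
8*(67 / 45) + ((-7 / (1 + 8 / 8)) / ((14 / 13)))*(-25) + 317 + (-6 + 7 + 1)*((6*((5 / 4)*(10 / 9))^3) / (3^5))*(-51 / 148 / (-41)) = 489883173907 / 1194364440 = 410.16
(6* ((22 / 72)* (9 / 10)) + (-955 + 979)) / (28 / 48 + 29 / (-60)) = 513 / 2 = 256.50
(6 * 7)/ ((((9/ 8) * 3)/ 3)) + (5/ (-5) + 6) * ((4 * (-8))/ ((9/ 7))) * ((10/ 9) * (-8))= 92624/ 81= 1143.51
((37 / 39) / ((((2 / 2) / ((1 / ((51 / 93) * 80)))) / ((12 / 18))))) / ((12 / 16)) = 1147 / 59670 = 0.02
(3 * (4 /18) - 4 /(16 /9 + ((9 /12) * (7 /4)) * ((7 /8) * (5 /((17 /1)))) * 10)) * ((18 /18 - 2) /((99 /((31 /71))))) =512678 /1064535021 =0.00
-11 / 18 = -0.61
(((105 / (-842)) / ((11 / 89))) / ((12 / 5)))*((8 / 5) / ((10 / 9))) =-5607 / 9262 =-0.61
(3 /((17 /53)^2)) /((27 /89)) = 250001 /2601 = 96.12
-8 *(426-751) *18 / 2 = 23400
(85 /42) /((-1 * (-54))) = 85 /2268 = 0.04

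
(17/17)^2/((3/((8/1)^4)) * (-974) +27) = 0.04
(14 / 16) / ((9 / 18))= 7 / 4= 1.75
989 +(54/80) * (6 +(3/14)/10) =5561161/5600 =993.06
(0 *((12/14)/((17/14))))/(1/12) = 0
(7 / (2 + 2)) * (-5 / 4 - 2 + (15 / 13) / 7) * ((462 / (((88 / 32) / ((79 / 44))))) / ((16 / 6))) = -5589171 / 9152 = -610.70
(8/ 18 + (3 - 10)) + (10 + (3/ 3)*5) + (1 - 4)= 49/ 9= 5.44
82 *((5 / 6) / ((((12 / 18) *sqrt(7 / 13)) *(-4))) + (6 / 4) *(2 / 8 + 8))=4059 / 4 - 205 *sqrt(91) / 56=979.83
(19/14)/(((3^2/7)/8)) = 76/9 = 8.44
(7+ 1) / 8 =1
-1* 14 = -14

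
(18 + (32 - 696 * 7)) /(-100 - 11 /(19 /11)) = 91618 /2021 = 45.33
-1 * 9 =-9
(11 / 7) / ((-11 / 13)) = -1.86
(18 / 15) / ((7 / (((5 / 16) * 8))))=3 / 7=0.43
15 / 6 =5 / 2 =2.50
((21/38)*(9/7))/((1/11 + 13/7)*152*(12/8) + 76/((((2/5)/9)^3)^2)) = 1848/25646642608325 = 0.00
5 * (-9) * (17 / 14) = -765 / 14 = -54.64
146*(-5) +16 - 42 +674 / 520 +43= -185043 / 260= -711.70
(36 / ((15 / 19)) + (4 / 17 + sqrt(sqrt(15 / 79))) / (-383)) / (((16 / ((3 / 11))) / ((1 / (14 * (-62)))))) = -556683 / 621670280 + 3 * 15^(1 / 4) * 79^(3 / 4) / 4622301376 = -0.00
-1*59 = -59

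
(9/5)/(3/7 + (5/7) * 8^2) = 63/1615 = 0.04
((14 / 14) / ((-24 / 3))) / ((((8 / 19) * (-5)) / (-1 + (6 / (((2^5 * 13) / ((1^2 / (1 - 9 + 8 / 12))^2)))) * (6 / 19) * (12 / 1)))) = -238853 / 4026880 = -0.06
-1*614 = -614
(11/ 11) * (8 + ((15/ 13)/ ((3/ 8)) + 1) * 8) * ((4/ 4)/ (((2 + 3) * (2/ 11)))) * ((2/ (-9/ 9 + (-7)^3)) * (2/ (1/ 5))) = -1452/ 559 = -2.60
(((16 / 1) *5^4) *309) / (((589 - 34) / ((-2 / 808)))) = -51500 / 3737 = -13.78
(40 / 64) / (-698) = -5 / 5584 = -0.00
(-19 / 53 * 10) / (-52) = 95 / 1378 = 0.07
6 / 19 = 0.32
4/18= 2/9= 0.22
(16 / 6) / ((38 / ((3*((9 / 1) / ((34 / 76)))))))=72 / 17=4.24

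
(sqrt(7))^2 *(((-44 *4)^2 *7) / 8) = 189728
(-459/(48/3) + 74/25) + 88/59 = -571969/23600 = -24.24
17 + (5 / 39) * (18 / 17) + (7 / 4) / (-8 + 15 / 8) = 26067 / 1547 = 16.85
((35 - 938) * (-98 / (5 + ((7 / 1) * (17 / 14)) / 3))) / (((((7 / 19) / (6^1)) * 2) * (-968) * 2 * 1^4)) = -1080891 / 22748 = -47.52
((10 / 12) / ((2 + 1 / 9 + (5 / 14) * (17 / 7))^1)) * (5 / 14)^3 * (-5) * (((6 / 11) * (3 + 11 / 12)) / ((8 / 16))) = -440625 / 1618232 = -0.27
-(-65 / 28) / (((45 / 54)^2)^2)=4212 / 875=4.81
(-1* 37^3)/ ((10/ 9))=-455877/ 10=-45587.70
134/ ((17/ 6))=804/ 17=47.29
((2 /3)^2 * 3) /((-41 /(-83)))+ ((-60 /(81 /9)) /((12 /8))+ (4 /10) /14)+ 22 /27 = -34943 /38745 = -0.90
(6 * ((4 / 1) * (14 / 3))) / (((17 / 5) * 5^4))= 0.05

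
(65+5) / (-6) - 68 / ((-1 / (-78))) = -15947 / 3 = -5315.67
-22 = -22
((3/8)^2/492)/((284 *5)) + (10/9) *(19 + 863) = 980.00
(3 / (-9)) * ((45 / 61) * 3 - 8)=353 / 183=1.93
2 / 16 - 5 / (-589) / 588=86593 / 692664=0.13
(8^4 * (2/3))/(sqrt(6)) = 4096 * sqrt(6)/9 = 1114.79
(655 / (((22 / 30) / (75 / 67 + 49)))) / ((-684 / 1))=-65.45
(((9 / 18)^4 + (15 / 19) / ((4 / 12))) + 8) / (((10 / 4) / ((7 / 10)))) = 22197 / 7600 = 2.92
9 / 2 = 4.50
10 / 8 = 5 / 4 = 1.25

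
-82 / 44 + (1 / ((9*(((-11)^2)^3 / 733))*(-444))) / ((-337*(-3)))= -13338098552731 / 7157028491316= -1.86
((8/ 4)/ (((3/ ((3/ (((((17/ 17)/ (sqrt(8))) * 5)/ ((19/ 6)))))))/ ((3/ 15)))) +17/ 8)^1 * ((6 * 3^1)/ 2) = 25.57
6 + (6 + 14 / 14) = 13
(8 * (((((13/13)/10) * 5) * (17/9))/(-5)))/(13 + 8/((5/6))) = -68/1017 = -0.07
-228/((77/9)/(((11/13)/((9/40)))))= -9120/91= -100.22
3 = 3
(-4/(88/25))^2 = 625/484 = 1.29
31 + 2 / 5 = 157 / 5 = 31.40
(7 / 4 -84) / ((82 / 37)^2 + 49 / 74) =-450401 / 30522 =-14.76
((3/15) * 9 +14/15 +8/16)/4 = 97/120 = 0.81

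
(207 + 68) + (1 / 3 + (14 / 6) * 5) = 287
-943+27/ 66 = -20737/ 22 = -942.59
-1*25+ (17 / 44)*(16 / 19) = -5157 / 209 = -24.67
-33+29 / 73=-32.60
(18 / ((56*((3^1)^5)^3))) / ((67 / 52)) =13 / 747737487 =0.00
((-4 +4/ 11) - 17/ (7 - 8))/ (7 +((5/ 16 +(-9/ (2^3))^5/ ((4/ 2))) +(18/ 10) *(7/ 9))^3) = 5172102697058304000/ 2916011632588138073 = 1.77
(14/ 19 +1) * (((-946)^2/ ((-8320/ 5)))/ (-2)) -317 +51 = 3178129/ 15808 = 201.05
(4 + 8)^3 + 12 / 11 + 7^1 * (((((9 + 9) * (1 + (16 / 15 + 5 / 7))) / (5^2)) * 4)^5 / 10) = 99936162993558347724 / 4029998779296875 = 24798.06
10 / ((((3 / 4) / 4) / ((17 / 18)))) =1360 / 27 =50.37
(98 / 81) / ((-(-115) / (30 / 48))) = 49 / 7452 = 0.01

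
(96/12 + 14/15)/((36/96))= 1072/45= 23.82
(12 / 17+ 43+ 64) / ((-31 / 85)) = -9155 / 31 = -295.32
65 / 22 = 2.95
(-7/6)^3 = -343/216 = -1.59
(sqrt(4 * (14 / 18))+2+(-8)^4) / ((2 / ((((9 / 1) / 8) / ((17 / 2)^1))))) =3 * sqrt(7) / 68+18441 / 68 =271.31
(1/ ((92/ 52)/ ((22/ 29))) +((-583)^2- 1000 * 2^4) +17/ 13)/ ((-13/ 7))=-19659196032/ 112723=-174402.70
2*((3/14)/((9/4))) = 4/21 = 0.19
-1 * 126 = -126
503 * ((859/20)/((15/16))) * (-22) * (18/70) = -114068328/875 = -130363.80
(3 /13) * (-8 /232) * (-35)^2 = -3675 /377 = -9.75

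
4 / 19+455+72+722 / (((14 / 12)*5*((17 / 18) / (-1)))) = 4478571 / 11305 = 396.16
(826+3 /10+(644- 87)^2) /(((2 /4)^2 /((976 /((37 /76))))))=461486429056 /185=2494521238.14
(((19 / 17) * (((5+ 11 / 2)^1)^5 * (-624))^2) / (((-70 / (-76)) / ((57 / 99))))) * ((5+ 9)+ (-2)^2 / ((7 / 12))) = 86414871727157319801 / 935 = 92422322702842053.26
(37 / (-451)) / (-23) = 37 / 10373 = 0.00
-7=-7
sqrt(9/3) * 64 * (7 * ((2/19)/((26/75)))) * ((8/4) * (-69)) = -32514.87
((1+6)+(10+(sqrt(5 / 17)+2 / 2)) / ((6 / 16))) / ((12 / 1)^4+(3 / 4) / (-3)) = 32 * sqrt(85) / 4230093+436 / 248829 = 0.00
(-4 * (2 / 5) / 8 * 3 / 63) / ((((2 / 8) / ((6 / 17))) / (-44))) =352 / 595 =0.59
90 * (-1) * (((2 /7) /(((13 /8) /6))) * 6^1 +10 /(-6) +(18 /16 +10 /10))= -222375 /364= -610.92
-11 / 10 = -1.10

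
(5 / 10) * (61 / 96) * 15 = 305 / 64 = 4.77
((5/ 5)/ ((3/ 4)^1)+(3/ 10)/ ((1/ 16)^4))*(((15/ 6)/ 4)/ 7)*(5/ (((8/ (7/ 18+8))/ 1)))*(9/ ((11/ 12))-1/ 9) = 4863395165/ 54432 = 89348.09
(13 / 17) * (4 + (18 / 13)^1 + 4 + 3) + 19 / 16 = 2899 / 272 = 10.66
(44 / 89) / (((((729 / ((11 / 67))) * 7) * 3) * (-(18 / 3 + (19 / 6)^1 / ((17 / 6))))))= -68 / 91287567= -0.00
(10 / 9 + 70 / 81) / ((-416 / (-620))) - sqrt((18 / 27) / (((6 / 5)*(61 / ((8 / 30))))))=3100 / 1053 - 2*sqrt(183) / 549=2.89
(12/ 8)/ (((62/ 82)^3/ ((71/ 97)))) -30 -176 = -1175887351/ 5779454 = -203.46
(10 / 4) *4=10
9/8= 1.12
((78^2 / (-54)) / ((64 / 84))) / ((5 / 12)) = -3549 / 10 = -354.90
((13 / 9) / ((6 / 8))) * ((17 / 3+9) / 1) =2288 / 81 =28.25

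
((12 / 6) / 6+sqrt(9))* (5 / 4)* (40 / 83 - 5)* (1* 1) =-3125 / 166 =-18.83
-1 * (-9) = 9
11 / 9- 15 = -124 / 9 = -13.78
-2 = -2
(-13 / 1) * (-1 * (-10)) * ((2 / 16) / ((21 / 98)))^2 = -3185 / 72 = -44.24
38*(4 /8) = 19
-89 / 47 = -1.89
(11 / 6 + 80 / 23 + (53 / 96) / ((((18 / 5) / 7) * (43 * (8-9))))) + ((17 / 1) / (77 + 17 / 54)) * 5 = 6.39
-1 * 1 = -1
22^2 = 484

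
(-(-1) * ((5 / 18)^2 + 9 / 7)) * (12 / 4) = 3091 / 756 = 4.09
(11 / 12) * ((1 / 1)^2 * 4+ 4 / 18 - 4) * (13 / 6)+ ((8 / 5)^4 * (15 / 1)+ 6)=4242187 / 40500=104.75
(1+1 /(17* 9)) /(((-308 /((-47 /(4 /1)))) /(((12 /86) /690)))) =47 /6052680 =0.00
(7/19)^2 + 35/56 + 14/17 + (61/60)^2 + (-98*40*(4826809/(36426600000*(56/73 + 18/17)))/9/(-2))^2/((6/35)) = 395876540758957158960017657/151136475449251750920000000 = 2.62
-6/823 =-0.01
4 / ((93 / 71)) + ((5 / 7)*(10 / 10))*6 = 4778 / 651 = 7.34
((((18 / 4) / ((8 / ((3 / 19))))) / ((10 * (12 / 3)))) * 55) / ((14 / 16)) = 297 / 2128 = 0.14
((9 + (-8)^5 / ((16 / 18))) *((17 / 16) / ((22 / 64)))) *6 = -7518420 / 11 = -683492.73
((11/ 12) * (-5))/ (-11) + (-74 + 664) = 7085/ 12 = 590.42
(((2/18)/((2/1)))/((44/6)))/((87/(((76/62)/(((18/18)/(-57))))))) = -361/59334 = -0.01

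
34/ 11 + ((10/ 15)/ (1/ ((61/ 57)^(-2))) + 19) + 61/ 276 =258632795/ 11296956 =22.89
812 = 812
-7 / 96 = -0.07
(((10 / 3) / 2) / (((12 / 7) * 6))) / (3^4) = 35 / 17496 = 0.00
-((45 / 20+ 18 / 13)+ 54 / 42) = -1791 / 364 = -4.92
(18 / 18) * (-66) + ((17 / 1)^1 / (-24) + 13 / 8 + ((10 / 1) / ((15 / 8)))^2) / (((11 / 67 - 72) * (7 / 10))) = -5768429 / 86634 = -66.58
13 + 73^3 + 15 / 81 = 10503815 / 27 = 389030.19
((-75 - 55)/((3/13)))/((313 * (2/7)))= -5915/939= -6.30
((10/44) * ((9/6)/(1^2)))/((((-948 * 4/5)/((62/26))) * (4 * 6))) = -775/17352192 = -0.00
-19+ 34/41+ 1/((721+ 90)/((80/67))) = -40477785/2227817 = -18.17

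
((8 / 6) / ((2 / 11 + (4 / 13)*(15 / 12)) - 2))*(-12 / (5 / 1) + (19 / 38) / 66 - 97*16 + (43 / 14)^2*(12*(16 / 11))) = 584271103 / 452025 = 1292.56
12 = 12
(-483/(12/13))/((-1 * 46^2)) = 91/368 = 0.25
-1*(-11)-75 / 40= 9.12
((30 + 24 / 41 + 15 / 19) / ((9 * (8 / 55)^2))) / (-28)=-24644675 / 4187904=-5.88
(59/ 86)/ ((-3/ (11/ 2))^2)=2.31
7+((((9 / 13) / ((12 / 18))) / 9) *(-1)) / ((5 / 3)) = 901 / 130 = 6.93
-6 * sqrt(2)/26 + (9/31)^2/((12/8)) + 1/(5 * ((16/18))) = 10809/38440-3 * sqrt(2)/13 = -0.05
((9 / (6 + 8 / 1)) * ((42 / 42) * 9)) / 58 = 81 / 812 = 0.10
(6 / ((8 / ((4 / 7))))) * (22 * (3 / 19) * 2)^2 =52272 / 2527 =20.69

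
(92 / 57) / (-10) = -46 / 285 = -0.16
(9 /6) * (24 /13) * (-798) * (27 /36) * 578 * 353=-4396116564 /13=-338162812.62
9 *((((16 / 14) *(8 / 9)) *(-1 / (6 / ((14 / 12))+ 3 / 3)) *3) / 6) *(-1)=32 / 43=0.74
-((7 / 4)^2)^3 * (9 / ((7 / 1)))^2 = -194481 / 4096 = -47.48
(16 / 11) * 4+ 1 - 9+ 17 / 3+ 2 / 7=871 / 231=3.77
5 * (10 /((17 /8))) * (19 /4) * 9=17100 /17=1005.88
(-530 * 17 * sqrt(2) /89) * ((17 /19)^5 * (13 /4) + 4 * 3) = -618585572965 * sqrt(2) /440745622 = -1984.85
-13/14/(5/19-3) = 19/56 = 0.34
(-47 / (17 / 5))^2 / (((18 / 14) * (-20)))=-77315 / 10404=-7.43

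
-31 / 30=-1.03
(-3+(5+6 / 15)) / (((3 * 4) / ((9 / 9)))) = 1 / 5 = 0.20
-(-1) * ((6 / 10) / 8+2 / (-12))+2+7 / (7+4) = 3359 / 1320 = 2.54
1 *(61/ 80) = 61/ 80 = 0.76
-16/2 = -8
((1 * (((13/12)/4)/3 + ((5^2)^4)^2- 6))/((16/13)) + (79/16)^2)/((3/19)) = 2713623047303507/3456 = 785191853965.14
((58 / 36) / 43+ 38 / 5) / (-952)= -29557 / 3684240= -0.01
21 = 21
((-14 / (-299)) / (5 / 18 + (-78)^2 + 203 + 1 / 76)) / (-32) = -1197 / 5143406372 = -0.00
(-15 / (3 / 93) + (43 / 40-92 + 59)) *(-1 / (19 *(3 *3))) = 19877 / 6840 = 2.91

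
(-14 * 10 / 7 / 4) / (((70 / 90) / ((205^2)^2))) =-11353504017.86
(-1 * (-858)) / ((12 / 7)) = 1001 / 2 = 500.50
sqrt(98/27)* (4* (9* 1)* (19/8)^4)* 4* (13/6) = 11859211* sqrt(6)/1536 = 18912.12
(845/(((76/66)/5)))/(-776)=-139425/29488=-4.73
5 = 5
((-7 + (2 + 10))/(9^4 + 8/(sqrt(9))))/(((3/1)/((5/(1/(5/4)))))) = 125/78764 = 0.00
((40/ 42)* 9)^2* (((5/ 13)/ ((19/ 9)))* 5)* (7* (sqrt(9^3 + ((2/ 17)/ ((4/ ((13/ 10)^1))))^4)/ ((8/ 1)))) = 1581.12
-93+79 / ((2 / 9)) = 525 / 2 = 262.50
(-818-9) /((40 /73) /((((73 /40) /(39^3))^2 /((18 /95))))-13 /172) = -1051371348812 /139443592659829601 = -0.00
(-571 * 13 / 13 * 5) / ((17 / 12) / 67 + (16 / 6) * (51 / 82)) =-1699.73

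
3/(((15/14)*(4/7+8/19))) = 931/330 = 2.82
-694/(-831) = 0.84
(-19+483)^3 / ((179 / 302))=30168997888 / 179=168541887.64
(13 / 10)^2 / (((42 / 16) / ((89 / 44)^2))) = 1338649 / 508200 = 2.63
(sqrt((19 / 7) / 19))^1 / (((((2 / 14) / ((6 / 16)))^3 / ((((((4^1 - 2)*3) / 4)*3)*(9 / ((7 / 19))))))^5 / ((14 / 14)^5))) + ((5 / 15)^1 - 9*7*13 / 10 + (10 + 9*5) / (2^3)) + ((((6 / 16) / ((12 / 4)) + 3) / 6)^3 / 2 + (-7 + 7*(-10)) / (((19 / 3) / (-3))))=-801570217 / 21012480 + 4999128268292402480234106845751*sqrt(7) / 1125899906842624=11747447610246053.25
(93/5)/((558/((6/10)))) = 0.02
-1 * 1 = -1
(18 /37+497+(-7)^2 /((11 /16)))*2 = 462970 /407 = 1137.52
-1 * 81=-81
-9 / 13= -0.69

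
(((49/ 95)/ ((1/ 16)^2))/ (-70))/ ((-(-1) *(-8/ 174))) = 41.03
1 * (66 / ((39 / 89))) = 1958 / 13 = 150.62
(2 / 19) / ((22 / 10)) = 10 / 209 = 0.05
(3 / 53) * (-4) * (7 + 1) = -96 / 53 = -1.81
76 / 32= 19 / 8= 2.38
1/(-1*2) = -0.50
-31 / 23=-1.35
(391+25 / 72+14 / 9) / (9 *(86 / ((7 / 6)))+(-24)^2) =198023 / 624672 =0.32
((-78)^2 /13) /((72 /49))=318.50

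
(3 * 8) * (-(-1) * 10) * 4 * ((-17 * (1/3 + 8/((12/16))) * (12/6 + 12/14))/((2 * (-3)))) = 598400/7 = 85485.71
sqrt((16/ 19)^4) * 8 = 2048/ 361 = 5.67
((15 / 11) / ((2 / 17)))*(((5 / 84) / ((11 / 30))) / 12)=2125 / 13552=0.16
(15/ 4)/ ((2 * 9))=5/ 24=0.21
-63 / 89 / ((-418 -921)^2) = -63 / 159569969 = -0.00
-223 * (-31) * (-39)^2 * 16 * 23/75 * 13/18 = 2794566424/75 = 37260885.65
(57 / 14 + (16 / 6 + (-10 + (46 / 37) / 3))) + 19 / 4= 1971 / 1036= 1.90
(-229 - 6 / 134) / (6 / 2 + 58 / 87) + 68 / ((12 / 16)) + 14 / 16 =514277 / 17688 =29.07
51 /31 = 1.65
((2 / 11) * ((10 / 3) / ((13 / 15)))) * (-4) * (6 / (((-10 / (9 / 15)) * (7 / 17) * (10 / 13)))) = 1224 / 385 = 3.18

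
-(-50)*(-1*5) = -250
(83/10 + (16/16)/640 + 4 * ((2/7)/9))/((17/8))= 339839/85680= 3.97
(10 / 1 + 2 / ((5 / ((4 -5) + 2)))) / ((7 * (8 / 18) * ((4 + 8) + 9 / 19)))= 741 / 2765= 0.27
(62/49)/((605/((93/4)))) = 2883/59290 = 0.05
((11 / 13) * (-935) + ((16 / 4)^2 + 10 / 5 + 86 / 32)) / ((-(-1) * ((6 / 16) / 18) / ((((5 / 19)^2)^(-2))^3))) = -1064097626954357290131 / 3173828125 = -335272606154.23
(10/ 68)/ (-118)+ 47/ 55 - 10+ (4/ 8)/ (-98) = -24738101/ 2703085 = -9.15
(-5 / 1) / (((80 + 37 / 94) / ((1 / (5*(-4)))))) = 47 / 15114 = 0.00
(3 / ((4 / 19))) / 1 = 57 / 4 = 14.25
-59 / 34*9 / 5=-531 / 170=-3.12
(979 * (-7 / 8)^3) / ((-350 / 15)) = 143913 / 5120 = 28.11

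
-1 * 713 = -713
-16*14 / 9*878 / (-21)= 28096 / 27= 1040.59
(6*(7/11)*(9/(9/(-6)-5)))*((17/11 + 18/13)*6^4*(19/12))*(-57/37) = 37049984496/756613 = 48968.21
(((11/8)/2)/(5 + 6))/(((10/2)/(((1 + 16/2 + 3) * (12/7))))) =9/35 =0.26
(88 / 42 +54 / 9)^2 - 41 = 10819 / 441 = 24.53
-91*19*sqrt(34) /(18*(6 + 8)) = -247*sqrt(34) /36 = -40.01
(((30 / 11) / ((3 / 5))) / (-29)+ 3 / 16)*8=157 / 638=0.25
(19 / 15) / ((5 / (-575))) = -437 / 3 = -145.67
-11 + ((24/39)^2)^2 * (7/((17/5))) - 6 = -8110769/485537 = -16.70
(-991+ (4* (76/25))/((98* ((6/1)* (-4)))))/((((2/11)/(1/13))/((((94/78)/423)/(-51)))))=1178276/50307075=0.02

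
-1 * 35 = -35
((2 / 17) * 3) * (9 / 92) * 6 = 81 / 391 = 0.21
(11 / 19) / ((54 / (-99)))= -121 / 114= -1.06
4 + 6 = 10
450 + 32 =482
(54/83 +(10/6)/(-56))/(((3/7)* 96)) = 8657/573696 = 0.02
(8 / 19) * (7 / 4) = 14 / 19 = 0.74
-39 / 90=-13 / 30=-0.43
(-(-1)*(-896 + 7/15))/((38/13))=-9191/30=-306.37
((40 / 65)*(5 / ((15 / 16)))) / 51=128 / 1989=0.06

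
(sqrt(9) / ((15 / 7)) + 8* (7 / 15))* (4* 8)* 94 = 15441.07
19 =19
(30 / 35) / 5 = 0.17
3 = 3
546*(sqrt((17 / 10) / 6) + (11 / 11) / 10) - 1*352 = -1487 / 5 + 91*sqrt(255) / 5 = -6.77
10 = 10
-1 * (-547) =547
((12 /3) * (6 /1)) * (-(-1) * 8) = 192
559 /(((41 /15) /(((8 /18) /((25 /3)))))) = 2236 /205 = 10.91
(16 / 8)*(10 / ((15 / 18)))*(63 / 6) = 252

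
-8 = -8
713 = 713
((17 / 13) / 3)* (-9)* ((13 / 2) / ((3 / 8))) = -68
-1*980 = -980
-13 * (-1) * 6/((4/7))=273/2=136.50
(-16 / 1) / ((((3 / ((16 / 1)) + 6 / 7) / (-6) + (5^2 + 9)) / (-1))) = 3584 / 7577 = 0.47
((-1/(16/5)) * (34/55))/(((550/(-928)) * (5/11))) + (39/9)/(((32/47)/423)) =118489177/44000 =2692.94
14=14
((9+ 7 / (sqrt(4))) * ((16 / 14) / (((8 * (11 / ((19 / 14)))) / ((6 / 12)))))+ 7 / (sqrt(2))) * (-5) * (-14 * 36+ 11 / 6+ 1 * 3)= 7113125 / 25872+ 104825 * sqrt(2) / 12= 12628.68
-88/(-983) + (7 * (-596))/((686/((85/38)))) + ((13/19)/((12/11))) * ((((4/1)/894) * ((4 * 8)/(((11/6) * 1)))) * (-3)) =-1862834755/136360777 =-13.66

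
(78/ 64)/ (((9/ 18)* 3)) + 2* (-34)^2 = 37005/ 16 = 2312.81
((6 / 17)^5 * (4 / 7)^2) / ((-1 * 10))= -62208 / 347864965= -0.00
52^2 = 2704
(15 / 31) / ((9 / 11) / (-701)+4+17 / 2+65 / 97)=22439010 / 610695629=0.04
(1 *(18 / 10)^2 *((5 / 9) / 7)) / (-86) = -9 / 3010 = -0.00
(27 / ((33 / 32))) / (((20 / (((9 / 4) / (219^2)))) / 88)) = 144 / 26645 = 0.01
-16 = -16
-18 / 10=-9 / 5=-1.80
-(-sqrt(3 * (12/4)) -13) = 16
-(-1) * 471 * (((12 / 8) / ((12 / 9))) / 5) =4239 / 40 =105.98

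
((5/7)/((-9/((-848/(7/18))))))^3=609800192000/117649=5183216.11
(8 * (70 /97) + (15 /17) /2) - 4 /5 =89283 /16490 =5.41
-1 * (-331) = 331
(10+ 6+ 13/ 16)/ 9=269/ 144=1.87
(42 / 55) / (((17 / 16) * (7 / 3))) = 288 / 935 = 0.31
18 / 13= 1.38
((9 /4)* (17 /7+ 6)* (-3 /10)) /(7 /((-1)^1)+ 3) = 1.42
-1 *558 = -558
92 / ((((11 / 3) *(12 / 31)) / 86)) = 61318 / 11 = 5574.36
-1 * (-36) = 36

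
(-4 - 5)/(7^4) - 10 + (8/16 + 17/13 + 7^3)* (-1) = -22149459/62426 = -354.81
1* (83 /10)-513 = -5047 /10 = -504.70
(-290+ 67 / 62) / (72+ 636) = -5971 / 14632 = -0.41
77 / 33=7 / 3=2.33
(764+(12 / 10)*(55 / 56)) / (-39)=-21425 / 1092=-19.62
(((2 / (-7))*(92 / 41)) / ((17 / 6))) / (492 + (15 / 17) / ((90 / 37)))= -6624 / 14413427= -0.00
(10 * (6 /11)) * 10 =54.55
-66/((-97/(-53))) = -3498/97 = -36.06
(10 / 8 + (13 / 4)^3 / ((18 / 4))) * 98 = 125293 / 144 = 870.09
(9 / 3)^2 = 9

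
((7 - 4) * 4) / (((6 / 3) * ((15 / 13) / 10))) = 52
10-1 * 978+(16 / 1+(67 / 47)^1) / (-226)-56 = -10877747 / 10622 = -1024.08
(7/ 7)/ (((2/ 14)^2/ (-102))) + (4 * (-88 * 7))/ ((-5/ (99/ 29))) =-480774/ 145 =-3315.68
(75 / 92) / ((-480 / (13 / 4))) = -65 / 11776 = -0.01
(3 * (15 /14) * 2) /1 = 45 /7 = 6.43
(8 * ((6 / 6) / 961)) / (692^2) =0.00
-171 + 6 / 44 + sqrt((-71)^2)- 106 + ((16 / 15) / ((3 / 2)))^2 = -9148697 / 44550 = -205.36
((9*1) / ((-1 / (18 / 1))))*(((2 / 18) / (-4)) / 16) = 9 / 32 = 0.28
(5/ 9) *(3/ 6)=5/ 18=0.28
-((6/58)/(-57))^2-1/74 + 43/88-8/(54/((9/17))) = 19998942617/50414767656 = 0.40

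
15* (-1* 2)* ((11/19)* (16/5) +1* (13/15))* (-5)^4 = -968750/19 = -50986.84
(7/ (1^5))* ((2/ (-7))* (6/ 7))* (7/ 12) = -1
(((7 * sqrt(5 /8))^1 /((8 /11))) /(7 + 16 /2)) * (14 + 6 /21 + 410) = 1089 * sqrt(10) /16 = 215.23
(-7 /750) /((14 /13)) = -13 /1500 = -0.01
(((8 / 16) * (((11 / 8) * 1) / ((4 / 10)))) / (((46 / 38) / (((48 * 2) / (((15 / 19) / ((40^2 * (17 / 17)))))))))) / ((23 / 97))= 616299200 / 529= 1165026.84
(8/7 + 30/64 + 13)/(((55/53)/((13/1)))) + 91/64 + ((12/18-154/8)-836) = -670.12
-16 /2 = -8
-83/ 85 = -0.98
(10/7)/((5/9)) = 18/7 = 2.57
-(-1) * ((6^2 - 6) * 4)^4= 207360000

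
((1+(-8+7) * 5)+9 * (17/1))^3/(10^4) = 3307949/10000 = 330.79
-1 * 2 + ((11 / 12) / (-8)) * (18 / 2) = -3.03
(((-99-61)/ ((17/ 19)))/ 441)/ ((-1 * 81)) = 3040/ 607257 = 0.01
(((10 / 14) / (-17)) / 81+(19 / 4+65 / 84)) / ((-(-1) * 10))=53239 / 96390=0.55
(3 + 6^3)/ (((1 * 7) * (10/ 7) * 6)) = 73/ 20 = 3.65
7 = 7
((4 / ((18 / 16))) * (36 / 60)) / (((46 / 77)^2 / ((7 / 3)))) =332024 / 23805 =13.95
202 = 202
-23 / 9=-2.56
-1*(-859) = 859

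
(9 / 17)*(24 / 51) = 72 / 289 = 0.25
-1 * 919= -919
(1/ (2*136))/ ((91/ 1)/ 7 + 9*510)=1/ 1252016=0.00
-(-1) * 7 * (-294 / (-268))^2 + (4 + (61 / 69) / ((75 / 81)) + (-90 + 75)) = -16737631 / 10324700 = -1.62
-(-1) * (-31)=-31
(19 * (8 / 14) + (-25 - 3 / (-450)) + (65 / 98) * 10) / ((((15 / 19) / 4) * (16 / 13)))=-13622297 / 441000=-30.89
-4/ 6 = -2/ 3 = -0.67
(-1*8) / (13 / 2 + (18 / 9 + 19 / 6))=-24 / 35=-0.69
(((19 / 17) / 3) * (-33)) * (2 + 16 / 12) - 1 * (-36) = -254 / 51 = -4.98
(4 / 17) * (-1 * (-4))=16 / 17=0.94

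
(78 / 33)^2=676 / 121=5.59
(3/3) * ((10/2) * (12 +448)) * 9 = 20700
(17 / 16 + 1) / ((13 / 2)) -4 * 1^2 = -383 / 104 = -3.68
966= 966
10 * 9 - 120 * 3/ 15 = 66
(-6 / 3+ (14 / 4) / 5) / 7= -0.19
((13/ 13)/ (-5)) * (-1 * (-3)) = -3/ 5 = -0.60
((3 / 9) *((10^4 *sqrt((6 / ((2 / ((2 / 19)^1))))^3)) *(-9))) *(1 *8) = -1440000 *sqrt(114) / 361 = -42590.01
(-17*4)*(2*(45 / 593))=-6120 / 593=-10.32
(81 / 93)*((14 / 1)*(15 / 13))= 14.07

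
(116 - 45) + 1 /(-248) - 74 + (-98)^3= -233416361 /248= -941195.00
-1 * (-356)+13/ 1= 369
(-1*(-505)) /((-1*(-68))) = 7.43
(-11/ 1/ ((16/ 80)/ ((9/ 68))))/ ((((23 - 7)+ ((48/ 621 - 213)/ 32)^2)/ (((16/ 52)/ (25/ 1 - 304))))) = 2413255680/ 18118453584491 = 0.00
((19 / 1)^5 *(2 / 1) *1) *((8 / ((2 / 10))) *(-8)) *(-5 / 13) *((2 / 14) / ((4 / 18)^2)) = 160451215200 / 91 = 1763200167.03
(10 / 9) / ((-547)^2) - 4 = -10771514 / 2692881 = -4.00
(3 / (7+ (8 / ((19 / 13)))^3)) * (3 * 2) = 41154 / 390959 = 0.11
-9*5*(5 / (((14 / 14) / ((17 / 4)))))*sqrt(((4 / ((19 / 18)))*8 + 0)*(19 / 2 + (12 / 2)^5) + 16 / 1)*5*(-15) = 286875*sqrt(5325643) / 19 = 34843769.10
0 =0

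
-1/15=-0.07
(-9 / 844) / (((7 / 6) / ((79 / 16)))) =-2133 / 47264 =-0.05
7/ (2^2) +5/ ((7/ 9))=229/ 28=8.18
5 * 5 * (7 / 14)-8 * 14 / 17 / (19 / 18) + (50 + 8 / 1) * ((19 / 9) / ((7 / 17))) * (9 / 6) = 6135985 / 13566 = 452.31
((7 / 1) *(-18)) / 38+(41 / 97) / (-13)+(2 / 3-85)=-6302293 / 71877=-87.68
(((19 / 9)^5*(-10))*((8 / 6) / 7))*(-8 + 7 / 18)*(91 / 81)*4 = 352794585520 / 129140163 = 2731.87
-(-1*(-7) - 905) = 898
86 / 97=0.89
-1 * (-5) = 5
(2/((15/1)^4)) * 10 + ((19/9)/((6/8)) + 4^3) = 676504/10125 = 66.82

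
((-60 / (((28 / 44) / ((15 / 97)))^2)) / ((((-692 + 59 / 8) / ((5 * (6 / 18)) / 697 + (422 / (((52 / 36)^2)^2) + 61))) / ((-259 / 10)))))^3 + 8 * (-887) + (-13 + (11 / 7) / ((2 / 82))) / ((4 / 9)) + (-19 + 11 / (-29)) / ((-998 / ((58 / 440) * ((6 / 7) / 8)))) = -2677996889867244089656632033402481910966712931025056900073 / 162612725211504868556147816371813942125961504381848560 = -16468.56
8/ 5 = 1.60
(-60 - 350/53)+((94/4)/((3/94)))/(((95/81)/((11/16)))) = 365.02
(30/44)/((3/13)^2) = 845/66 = 12.80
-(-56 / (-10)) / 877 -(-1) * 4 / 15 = 3424 / 13155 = 0.26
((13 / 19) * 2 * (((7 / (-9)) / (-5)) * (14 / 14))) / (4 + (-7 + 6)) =0.07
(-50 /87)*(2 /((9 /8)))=-800 /783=-1.02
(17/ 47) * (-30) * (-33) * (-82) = -1380060/ 47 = -29362.98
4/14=2/7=0.29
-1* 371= -371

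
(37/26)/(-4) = -37/104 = -0.36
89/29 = 3.07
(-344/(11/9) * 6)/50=-9288/275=-33.77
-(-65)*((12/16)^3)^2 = 47385/4096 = 11.57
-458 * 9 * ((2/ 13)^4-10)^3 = 96018568057250815248/ 23298085122481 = 4121307.29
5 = 5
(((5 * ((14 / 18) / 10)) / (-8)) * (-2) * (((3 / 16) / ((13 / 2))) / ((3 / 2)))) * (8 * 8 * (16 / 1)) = 224 / 117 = 1.91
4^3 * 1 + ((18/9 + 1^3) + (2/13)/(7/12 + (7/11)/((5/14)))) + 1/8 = 10907901/162344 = 67.19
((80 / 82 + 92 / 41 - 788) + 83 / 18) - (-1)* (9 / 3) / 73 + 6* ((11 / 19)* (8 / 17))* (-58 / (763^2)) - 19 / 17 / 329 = -371446851887101169 / 476133433449786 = -780.13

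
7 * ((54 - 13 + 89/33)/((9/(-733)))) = -24912.13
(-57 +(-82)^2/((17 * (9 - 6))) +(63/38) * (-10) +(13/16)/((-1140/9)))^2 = 326328725414041/96149606400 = 3393.97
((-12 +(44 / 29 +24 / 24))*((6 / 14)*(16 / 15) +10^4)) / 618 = -3208480 / 20909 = -153.45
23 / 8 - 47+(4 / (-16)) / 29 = -10239 / 232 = -44.13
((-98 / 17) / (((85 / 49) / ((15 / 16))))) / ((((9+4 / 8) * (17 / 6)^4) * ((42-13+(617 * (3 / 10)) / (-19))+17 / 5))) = -222264 / 989640329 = -0.00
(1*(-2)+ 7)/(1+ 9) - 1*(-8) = 17/2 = 8.50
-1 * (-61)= 61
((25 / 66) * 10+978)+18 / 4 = 65095 / 66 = 986.29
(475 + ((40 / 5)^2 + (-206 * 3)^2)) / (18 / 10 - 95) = -1912315 / 466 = -4103.68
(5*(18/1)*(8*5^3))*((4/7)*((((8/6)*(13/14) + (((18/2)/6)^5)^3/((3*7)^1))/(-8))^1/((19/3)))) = -85504921875/3813376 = -22422.37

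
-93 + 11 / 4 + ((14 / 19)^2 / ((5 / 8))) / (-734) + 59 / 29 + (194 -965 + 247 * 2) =-28064149719 / 76842460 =-365.22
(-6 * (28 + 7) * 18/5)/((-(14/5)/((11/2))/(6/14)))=4455/7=636.43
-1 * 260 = -260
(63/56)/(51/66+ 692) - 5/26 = -0.19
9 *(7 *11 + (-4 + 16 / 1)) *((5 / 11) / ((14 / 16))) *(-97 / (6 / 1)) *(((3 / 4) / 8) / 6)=-129495 / 1232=-105.11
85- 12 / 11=923 / 11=83.91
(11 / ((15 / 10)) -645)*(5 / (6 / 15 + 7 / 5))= -47825 / 27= -1771.30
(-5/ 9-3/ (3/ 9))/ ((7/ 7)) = -86/ 9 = -9.56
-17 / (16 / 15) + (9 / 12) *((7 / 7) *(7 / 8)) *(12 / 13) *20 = -795 / 208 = -3.82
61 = 61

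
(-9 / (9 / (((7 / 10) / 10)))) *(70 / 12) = -49 / 120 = -0.41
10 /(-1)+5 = -5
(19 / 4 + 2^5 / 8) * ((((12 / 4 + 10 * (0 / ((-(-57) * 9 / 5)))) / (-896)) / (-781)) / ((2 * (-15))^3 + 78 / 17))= -85 / 61170019328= -0.00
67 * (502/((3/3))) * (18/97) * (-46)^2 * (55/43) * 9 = 634120637040/4171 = 152030840.82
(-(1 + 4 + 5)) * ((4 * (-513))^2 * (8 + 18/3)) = -589498560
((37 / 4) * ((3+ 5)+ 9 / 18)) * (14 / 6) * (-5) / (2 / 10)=-110075 / 24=-4586.46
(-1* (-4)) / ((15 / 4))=16 / 15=1.07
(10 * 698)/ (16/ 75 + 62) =261750/ 2333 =112.19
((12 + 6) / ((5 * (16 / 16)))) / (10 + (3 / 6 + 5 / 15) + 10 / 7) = 756 / 2575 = 0.29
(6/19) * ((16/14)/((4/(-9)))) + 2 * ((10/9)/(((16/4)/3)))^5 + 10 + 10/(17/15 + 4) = 11.94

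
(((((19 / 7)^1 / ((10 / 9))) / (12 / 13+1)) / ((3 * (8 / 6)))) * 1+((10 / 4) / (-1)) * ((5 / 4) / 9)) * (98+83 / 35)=-546857 / 183750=-2.98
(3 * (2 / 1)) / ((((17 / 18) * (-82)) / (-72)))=3888 / 697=5.58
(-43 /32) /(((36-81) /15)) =43 /96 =0.45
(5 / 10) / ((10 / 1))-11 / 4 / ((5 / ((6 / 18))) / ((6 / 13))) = -9 / 260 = -0.03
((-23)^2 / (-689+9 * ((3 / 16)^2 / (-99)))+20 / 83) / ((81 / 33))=-933211972 / 4348062153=-0.21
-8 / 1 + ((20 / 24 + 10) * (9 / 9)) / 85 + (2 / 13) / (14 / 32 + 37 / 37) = -236833 / 30498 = -7.77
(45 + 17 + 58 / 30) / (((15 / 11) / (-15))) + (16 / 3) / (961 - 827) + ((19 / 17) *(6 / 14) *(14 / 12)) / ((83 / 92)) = -332112001 / 472685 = -702.61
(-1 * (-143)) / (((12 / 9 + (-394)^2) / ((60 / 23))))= 495 / 205988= 0.00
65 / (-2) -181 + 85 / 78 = -8284 / 39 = -212.41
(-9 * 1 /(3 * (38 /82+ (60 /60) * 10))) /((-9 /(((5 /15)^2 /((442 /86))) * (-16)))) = -28208 /2559843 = -0.01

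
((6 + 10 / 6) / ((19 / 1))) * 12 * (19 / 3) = 92 / 3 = 30.67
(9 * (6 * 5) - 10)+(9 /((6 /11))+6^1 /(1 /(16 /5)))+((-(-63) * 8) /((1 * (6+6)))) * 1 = 3377 /10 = 337.70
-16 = -16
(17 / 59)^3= 4913 / 205379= 0.02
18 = 18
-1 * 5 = -5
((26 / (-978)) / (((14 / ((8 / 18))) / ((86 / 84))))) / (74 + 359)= -559 / 280128051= -0.00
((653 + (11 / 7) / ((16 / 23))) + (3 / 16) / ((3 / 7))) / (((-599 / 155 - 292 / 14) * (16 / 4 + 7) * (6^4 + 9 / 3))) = -5691445 / 3066190776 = -0.00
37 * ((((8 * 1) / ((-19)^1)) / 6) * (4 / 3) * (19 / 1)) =-592 / 9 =-65.78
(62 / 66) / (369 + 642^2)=31 / 13613589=0.00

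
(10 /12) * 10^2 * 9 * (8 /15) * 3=1200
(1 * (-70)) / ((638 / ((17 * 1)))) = -595 / 319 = -1.87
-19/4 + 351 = 1385/4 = 346.25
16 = 16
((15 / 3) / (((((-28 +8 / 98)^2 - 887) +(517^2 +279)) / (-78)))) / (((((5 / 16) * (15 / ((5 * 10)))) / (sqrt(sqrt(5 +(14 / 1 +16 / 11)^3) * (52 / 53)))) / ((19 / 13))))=-0.18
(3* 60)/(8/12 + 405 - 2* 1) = 540/1211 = 0.45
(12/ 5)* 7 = 84/ 5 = 16.80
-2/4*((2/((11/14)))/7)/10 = -1/55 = -0.02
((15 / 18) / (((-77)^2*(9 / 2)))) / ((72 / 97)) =485 / 11525976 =0.00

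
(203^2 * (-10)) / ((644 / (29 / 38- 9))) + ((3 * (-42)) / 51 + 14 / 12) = 469754663 / 89148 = 5269.38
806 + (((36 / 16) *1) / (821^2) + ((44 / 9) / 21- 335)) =240128456033 / 509574996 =471.23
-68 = -68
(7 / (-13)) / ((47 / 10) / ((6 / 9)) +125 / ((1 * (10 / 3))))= -140 / 11583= -0.01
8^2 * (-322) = -20608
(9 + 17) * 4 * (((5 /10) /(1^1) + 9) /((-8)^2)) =247 /16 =15.44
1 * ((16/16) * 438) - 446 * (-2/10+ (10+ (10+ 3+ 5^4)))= -1442404/5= -288480.80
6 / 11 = 0.55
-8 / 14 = -4 / 7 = -0.57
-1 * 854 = -854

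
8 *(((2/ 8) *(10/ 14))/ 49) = 10/ 343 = 0.03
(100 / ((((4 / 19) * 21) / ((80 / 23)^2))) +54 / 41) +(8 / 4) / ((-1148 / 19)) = 35778517 / 130134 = 274.94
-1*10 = -10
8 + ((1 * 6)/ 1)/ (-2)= 5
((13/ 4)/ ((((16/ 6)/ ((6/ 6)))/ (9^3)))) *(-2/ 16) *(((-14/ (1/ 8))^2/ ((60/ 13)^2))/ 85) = -26159679/ 34000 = -769.40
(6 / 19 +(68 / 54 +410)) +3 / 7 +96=1824241 / 3591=508.00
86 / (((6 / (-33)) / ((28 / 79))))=-13244 / 79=-167.65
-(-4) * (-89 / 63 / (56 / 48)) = -712 / 147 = -4.84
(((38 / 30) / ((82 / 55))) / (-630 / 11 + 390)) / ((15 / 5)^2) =2299 / 8103240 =0.00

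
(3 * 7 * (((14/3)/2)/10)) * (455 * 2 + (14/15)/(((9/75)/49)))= 56938/9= 6326.44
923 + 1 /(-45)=41534 /45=922.98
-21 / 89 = -0.24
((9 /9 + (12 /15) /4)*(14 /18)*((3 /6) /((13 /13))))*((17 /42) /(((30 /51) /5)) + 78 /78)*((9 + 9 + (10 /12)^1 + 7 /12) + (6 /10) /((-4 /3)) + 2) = 234617 /5400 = 43.45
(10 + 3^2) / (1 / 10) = 190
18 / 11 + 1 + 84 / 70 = 211 / 55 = 3.84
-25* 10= -250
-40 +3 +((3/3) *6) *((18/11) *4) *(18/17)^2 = 22345/3179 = 7.03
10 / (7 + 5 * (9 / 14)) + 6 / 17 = 3238 / 2431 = 1.33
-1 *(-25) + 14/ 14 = 26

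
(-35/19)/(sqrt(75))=-7 * sqrt(3)/57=-0.21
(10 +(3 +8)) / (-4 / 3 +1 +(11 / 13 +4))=819 / 176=4.65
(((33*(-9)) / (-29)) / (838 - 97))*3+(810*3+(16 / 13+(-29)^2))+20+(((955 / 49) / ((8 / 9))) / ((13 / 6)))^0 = 1814593 / 551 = 3293.27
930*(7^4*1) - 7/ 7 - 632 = 2232297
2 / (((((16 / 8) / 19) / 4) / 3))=228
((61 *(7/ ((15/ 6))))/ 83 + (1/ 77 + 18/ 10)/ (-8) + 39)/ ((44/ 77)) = 1043809/ 14608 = 71.45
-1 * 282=-282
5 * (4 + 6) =50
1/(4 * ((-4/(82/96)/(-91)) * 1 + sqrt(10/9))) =-805896/69435917 + 41761083 * sqrt(10)/555487336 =0.23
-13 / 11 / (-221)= 1 / 187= 0.01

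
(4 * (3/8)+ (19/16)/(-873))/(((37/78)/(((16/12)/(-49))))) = -272129/3165498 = -0.09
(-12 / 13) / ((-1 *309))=4 / 1339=0.00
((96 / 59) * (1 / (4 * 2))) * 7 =84 / 59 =1.42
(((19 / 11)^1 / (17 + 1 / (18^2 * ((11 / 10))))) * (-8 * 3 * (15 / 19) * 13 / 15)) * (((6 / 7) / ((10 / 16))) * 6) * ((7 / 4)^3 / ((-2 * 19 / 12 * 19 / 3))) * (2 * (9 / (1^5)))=3610964448 / 54689695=66.03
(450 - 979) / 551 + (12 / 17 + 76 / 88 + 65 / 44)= 860037 / 412148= 2.09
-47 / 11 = -4.27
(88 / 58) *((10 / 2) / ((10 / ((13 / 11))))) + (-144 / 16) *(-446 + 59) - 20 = 100453 / 29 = 3463.90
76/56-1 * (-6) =103/14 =7.36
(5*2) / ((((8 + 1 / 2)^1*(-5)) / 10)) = -40 / 17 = -2.35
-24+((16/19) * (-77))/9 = -5336/171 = -31.20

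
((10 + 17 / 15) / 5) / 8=167 / 600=0.28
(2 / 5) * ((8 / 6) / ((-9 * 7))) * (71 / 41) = -568 / 38745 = -0.01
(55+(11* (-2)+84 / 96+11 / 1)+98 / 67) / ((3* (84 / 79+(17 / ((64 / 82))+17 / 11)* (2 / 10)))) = 143889020 / 53366103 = 2.70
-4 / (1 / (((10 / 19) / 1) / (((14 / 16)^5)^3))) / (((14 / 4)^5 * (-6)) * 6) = 11258999068426240 / 13644477536891652171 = 0.00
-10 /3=-3.33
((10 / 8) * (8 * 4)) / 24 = 5 / 3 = 1.67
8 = 8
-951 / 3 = -317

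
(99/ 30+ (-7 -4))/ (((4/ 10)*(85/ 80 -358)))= 308/ 5711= 0.05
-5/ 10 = -1/ 2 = -0.50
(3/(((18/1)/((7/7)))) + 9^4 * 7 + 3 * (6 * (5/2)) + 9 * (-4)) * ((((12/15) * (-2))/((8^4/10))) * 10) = -1378085/768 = -1794.38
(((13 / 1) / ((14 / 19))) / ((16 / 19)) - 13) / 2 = 1781 / 448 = 3.98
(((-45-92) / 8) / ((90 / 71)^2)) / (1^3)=-690617 / 64800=-10.66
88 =88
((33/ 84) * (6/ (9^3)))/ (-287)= -11/ 976374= -0.00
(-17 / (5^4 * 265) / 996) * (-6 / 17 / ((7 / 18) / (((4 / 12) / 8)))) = 0.00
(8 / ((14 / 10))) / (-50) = -0.11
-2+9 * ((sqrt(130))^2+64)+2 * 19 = 1782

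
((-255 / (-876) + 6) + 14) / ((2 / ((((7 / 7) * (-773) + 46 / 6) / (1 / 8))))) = -4534600 / 73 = -62117.81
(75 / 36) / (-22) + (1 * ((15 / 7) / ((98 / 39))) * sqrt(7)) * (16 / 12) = -25 / 264 + 390 * sqrt(7) / 343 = 2.91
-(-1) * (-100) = -100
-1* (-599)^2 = -358801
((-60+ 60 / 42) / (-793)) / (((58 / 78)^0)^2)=0.07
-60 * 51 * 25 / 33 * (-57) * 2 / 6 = 484500 / 11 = 44045.45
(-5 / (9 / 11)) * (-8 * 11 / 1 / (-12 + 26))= 2420 / 63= 38.41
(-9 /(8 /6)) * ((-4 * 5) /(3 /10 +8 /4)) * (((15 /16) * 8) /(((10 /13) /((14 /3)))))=61425 /23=2670.65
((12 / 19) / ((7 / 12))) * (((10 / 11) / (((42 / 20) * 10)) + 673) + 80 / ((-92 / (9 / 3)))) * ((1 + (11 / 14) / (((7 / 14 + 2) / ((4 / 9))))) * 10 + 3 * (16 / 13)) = 704310892832 / 64303239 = 10952.96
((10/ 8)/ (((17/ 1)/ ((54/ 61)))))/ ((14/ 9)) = 0.04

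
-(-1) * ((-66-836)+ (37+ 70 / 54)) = -23320 / 27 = -863.70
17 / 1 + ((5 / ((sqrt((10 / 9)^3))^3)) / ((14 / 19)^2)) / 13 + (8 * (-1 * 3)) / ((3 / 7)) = -39 + 7105563 * sqrt(10) / 50960000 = -38.56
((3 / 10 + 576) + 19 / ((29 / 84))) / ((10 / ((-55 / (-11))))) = 183087 / 580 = 315.67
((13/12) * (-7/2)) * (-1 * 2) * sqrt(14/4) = 91 * sqrt(14)/24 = 14.19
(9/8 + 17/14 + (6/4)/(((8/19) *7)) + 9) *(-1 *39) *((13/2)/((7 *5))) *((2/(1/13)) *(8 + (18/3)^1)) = -8746257/280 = -31236.63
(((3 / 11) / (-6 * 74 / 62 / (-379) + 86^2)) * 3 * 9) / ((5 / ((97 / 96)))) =30770631 / 152936653760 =0.00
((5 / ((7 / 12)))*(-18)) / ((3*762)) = -0.07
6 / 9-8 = -22 / 3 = -7.33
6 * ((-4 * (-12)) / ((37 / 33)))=9504 / 37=256.86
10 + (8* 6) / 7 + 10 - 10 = 118 / 7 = 16.86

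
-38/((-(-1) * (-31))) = 38/31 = 1.23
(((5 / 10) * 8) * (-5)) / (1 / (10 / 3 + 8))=-680 / 3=-226.67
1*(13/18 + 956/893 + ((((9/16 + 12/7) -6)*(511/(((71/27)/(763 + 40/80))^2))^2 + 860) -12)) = -361230979239457599916216665155/52283822130432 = -6909039250005437.48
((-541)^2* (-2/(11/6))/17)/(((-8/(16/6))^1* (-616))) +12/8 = -124742/14399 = -8.66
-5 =-5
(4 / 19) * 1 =4 / 19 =0.21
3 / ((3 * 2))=1 / 2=0.50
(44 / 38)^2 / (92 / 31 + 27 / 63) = 9548 / 24187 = 0.39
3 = 3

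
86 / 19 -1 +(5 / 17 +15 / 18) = 9019 / 1938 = 4.65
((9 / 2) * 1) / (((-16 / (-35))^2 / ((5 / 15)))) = 3675 / 512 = 7.18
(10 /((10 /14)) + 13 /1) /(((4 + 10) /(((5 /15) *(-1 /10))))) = -9 /140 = -0.06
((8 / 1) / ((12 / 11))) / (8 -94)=-11 / 129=-0.09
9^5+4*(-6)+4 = 59029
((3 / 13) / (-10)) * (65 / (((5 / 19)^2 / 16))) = -8664 / 25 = -346.56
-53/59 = -0.90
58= 58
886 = 886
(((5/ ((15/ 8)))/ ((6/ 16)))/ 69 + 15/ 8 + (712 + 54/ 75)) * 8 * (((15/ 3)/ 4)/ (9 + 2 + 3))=88765499/ 173880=510.50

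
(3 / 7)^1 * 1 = 3 / 7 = 0.43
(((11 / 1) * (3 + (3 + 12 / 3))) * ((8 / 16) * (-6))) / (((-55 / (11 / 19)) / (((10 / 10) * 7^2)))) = 170.21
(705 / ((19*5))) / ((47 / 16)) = 48 / 19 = 2.53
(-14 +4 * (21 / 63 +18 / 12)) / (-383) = 20 / 1149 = 0.02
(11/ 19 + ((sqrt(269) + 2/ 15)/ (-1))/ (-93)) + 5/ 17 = sqrt(269)/ 93 + 394036/ 450585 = 1.05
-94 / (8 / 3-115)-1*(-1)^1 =619 / 337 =1.84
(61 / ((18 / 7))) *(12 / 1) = 854 / 3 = 284.67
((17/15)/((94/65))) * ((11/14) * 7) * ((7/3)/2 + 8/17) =23881/3384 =7.06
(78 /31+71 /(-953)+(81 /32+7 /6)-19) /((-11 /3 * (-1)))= -3.51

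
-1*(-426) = 426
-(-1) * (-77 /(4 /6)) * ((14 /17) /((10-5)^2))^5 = -62118672 /13865791015625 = -0.00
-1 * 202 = -202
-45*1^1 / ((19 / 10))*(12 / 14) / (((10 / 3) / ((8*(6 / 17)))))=-17.20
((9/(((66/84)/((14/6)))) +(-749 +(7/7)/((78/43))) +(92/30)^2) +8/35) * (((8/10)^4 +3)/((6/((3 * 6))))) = -683540056523/93843750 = -7283.81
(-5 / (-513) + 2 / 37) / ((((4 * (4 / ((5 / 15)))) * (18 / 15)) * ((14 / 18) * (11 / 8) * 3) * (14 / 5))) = 4325 / 35076888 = 0.00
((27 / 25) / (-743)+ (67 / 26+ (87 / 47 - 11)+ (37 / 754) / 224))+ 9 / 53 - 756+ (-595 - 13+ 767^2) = 4586694182673559753 / 7814872811200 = 586918.60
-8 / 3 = -2.67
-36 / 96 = -3 / 8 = -0.38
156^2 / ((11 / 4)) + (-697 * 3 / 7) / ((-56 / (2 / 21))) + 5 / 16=8850.28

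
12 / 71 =0.17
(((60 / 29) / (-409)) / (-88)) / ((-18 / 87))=-5 / 17996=-0.00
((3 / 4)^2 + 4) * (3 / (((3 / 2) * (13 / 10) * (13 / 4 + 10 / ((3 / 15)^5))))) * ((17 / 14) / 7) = 6205 / 159266562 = 0.00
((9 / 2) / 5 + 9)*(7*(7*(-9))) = -43659 / 10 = -4365.90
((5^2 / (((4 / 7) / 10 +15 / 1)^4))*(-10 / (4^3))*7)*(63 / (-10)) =0.00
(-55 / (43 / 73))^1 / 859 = -4015 / 36937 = -0.11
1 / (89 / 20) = 20 / 89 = 0.22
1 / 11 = 0.09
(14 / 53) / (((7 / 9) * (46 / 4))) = 36 / 1219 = 0.03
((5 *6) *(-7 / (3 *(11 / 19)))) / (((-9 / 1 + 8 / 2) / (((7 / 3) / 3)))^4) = -638666 / 9021375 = -0.07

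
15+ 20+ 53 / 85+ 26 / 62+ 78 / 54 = 889012 / 23715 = 37.49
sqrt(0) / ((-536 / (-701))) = 0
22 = 22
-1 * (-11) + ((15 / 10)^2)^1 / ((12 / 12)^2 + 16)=757 / 68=11.13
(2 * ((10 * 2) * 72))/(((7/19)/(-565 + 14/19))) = -30876480/7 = -4410925.71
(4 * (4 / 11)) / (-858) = -8 / 4719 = -0.00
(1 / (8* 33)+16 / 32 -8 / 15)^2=169 / 193600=0.00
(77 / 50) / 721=11 / 5150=0.00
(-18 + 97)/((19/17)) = 1343/19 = 70.68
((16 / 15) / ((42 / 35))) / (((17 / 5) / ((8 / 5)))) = 64 / 153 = 0.42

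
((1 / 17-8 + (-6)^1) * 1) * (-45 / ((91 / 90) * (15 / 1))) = 63990 / 1547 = 41.36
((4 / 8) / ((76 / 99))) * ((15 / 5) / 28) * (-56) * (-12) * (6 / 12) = 23.45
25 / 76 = 0.33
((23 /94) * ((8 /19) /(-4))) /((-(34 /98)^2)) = 55223 /258077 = 0.21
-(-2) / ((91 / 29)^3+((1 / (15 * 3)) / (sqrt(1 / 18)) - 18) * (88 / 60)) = 0.43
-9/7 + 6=33/7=4.71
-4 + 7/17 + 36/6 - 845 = -14324/17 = -842.59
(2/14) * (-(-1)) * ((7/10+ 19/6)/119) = 58/12495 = 0.00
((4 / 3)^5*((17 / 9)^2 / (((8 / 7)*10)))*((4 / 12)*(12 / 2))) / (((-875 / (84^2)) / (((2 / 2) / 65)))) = -29001728 / 88846875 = -0.33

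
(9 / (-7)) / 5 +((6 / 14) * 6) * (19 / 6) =276 / 35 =7.89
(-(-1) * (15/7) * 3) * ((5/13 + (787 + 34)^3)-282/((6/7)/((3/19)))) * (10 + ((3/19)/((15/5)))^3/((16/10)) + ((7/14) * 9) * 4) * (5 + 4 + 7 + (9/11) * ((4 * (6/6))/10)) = 848643851606349504591/521805284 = 1626361168865.34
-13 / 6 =-2.17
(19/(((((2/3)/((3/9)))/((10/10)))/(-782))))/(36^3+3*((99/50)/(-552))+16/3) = -205040400/1287852503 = -0.16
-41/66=-0.62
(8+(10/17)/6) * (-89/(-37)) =36757/1887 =19.48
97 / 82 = 1.18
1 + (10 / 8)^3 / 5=89 / 64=1.39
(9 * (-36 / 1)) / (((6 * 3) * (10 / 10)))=-18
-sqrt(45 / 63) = -sqrt(35) / 7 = -0.85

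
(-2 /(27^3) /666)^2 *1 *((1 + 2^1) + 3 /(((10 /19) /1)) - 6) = 1 /15911359483230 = 0.00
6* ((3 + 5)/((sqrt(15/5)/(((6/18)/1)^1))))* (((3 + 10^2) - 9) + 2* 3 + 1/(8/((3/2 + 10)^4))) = 21119.55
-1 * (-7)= 7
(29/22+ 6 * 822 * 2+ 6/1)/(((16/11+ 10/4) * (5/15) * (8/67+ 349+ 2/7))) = 101852261/4752259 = 21.43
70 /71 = 0.99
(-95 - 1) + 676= 580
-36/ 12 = -3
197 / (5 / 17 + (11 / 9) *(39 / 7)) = 27.73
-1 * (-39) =39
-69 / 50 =-1.38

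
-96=-96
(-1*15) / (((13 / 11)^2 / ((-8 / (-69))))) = -4840 / 3887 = -1.25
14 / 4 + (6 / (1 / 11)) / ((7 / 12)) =1633 / 14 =116.64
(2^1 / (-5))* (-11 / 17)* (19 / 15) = 0.33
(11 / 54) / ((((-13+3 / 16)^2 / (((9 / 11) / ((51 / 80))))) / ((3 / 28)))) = 0.00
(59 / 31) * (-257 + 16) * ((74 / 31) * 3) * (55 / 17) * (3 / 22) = -23674635 / 16337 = -1449.14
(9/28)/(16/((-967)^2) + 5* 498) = 8415801/65194405528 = 0.00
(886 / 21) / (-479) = -886 / 10059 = -0.09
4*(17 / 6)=34 / 3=11.33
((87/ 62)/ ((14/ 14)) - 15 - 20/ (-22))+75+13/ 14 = 150956/ 2387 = 63.24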